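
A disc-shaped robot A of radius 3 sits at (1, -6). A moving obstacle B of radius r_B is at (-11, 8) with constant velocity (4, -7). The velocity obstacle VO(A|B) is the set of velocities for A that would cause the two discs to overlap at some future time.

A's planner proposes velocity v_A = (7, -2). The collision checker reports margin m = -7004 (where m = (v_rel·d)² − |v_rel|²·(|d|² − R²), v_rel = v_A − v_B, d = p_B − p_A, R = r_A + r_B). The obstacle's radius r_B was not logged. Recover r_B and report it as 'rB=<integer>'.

m = -7004
d = (-12, 14);  v_rel = (3, 5),  |v_rel|² = 34
v_rel×d = (3)·(14) − (5)·(-12) = 102
since m = R²·34 − 102²:  R² = (10404 + -7004) / 34 = 100
R = √100 = 10  ⇒  r_B = 10 − 3 = 7

rB=7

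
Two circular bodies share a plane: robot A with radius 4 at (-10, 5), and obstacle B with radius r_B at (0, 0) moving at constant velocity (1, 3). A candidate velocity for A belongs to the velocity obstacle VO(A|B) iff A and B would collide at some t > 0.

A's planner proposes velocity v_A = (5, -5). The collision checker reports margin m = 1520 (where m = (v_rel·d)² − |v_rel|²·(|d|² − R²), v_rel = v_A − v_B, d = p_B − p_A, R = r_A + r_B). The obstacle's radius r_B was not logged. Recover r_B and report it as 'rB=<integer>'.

m = 1520
d = (10, -5);  v_rel = (4, -8),  |v_rel|² = 80
v_rel×d = (4)·(-5) − (-8)·(10) = 60
since m = R²·80 − 60²:  R² = (3600 + 1520) / 80 = 64
R = √64 = 8  ⇒  r_B = 8 − 4 = 4

rB=4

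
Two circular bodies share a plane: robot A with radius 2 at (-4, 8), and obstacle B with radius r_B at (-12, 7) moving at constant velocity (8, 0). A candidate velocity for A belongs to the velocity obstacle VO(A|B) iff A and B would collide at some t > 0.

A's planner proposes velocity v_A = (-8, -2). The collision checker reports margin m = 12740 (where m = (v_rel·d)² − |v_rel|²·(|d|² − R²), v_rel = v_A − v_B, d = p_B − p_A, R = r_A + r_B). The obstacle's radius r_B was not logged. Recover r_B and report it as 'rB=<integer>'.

m = 12740
d = (-8, -1);  v_rel = (-16, -2),  |v_rel|² = 260
v_rel×d = (-16)·(-1) − (-2)·(-8) = 0
since m = R²·260 − 0²:  R² = (0 + 12740) / 260 = 49
R = √49 = 7  ⇒  r_B = 7 − 2 = 5

rB=5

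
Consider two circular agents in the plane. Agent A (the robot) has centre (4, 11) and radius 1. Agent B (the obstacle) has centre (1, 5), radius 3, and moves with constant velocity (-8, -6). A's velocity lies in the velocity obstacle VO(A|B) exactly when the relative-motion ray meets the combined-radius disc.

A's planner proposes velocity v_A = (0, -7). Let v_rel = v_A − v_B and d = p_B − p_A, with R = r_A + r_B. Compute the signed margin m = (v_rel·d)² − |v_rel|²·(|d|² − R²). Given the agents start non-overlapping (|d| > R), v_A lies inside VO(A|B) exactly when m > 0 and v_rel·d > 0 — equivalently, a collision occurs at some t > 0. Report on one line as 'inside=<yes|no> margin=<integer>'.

d = (-3, -6),  |d|² = 45;  R = 1+3 = 4,  c = 45−4² = 29
v_rel = (8, -1),  |v_rel|² = 65;  v_rel·d = (8)·(-3) + (-1)·(-6) = -18
65·t² + 36·t + 29 = 0  ⇒  m = (-18)² − 65·29 = -1561
m = -1561 < 0,  v_rel·d = -18 < 0  ⇒  outside

inside=no margin=-1561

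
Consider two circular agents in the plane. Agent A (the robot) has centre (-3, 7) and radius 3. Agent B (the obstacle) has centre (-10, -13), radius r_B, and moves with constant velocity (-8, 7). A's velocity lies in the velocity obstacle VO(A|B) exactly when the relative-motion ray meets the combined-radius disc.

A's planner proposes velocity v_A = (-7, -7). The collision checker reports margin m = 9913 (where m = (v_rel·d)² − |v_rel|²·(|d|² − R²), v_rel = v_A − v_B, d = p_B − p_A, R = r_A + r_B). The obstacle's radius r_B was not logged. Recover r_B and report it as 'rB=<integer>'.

m = 9913
d = (-7, -20);  v_rel = (1, -14),  |v_rel|² = 197
v_rel×d = (1)·(-20) − (-14)·(-7) = -118
since m = R²·197 − (-118)²:  R² = (13924 + 9913) / 197 = 121
R = √121 = 11  ⇒  r_B = 11 − 3 = 8

rB=8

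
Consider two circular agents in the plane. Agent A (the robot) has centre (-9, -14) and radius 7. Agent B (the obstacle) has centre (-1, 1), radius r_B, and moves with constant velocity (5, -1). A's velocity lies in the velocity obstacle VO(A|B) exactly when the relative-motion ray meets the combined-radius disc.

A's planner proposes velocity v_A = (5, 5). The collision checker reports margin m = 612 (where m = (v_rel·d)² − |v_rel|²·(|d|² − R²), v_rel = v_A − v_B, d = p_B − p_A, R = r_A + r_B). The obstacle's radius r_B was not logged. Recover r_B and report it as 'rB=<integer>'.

m = 612
d = (8, 15);  v_rel = (0, 6),  |v_rel|² = 36
v_rel×d = (0)·(15) − (6)·(8) = -48
since m = R²·36 − (-48)²:  R² = (2304 + 612) / 36 = 81
R = √81 = 9  ⇒  r_B = 9 − 7 = 2

rB=2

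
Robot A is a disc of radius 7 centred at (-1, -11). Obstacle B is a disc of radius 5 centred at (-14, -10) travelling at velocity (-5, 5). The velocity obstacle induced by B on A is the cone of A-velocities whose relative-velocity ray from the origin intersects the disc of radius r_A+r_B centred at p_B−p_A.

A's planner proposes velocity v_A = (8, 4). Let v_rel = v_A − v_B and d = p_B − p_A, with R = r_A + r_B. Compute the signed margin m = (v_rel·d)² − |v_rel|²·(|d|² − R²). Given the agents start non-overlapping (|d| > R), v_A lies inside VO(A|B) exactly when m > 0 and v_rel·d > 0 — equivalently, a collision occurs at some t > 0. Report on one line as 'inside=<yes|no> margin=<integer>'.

d = (-13, 1),  |d|² = 170;  R = 7+5 = 12,  c = 170−12² = 26
v_rel = (13, -1),  |v_rel|² = 170;  v_rel·d = (13)·(-13) + (-1)·(1) = -170
170·t² + 340·t + 26 = 0  ⇒  m = (-170)² − 170·26 = 24480
m = 24480 > 0,  v_rel·d = -170 < 0  ⇒  outside

inside=no margin=24480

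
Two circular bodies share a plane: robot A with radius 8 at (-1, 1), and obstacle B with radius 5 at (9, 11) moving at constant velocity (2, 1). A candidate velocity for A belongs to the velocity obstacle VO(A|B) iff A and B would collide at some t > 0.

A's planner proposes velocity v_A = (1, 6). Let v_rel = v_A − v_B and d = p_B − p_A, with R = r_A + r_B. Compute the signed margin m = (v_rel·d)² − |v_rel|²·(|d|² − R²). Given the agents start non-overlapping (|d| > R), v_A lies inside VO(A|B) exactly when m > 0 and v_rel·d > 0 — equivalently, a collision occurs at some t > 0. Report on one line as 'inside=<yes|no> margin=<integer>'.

d = (10, 10),  |d|² = 200;  R = 8+5 = 13,  c = 200−13² = 31
v_rel = (-1, 5),  |v_rel|² = 26;  v_rel·d = (-1)·(10) + (5)·(10) = 40
26·t² − 80·t + 31 = 0  ⇒  m = 40² − 26·31 = 794
m = 794 > 0,  v_rel·d = 40 > 0  ⇒  inside

inside=yes margin=794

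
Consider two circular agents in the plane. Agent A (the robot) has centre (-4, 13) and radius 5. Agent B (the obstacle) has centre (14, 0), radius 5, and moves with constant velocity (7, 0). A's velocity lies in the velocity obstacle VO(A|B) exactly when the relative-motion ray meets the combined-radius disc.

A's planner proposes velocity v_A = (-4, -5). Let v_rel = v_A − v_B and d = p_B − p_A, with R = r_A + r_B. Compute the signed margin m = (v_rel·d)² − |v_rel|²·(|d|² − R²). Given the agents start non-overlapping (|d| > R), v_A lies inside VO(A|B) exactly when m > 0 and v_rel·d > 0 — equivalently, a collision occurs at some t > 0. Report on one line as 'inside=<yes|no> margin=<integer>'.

d = (18, -13),  |d|² = 493;  R = 5+5 = 10,  c = 493−10² = 393
v_rel = (-11, -5),  |v_rel|² = 146;  v_rel·d = (-11)·(18) + (-5)·(-13) = -133
146·t² + 266·t + 393 = 0  ⇒  m = (-133)² − 146·393 = -39689
m = -39689 < 0,  v_rel·d = -133 < 0  ⇒  outside

inside=no margin=-39689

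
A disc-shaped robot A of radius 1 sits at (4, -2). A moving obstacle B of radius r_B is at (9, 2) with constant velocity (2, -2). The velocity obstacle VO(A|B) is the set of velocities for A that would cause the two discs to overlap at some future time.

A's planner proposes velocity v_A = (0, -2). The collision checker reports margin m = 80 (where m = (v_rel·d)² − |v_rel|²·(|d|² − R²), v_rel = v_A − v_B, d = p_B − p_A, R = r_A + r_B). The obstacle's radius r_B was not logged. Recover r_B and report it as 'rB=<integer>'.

m = 80
d = (5, 4);  v_rel = (-2, 0),  |v_rel|² = 4
v_rel×d = (-2)·(4) − (0)·(5) = -8
since m = R²·4 − (-8)²:  R² = (64 + 80) / 4 = 36
R = √36 = 6  ⇒  r_B = 6 − 1 = 5

rB=5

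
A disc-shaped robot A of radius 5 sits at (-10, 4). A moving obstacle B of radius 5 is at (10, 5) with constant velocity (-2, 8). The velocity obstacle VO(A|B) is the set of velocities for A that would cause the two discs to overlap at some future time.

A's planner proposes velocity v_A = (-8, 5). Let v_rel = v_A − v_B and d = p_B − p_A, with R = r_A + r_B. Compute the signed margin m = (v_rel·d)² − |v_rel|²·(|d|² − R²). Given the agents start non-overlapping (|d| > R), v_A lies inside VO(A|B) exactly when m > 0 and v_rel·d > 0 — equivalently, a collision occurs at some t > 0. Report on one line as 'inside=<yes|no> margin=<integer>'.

d = (20, 1),  |d|² = 401;  R = 5+5 = 10,  c = 401−10² = 301
v_rel = (-6, -3),  |v_rel|² = 45;  v_rel·d = (-6)·(20) + (-3)·(1) = -123
45·t² + 246·t + 301 = 0  ⇒  m = (-123)² − 45·301 = 1584
m = 1584 > 0,  v_rel·d = -123 < 0  ⇒  outside

inside=no margin=1584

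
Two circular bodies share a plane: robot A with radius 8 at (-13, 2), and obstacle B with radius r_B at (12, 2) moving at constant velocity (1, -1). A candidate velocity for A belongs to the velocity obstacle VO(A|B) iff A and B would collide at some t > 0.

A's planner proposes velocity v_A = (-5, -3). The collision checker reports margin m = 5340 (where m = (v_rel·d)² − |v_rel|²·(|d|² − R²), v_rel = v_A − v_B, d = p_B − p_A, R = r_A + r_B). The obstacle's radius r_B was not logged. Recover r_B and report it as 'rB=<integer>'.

m = 5340
d = (25, 0);  v_rel = (-6, -2),  |v_rel|² = 40
v_rel×d = (-6)·(0) − (-2)·(25) = 50
since m = R²·40 − 50²:  R² = (2500 + 5340) / 40 = 196
R = √196 = 14  ⇒  r_B = 14 − 8 = 6

rB=6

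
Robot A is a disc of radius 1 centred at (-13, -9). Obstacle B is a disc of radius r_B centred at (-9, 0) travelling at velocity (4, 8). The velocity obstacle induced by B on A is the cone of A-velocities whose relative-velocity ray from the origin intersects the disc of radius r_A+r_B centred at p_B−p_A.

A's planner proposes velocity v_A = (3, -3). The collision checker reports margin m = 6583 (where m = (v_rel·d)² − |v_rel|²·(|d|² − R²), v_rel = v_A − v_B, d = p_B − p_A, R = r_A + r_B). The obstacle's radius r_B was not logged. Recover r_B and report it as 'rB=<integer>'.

m = 6583
d = (4, 9);  v_rel = (-1, -11),  |v_rel|² = 122
v_rel×d = (-1)·(9) − (-11)·(4) = 35
since m = R²·122 − 35²:  R² = (1225 + 6583) / 122 = 64
R = √64 = 8  ⇒  r_B = 8 − 1 = 7

rB=7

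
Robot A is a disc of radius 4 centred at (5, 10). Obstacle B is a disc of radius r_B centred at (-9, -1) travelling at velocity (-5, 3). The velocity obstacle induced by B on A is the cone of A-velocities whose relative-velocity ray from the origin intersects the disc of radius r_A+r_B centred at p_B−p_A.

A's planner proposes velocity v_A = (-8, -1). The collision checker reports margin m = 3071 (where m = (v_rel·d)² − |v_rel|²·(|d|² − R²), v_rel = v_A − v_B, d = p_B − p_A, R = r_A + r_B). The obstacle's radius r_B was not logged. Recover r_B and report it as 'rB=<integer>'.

m = 3071
d = (-14, -11);  v_rel = (-3, -4),  |v_rel|² = 25
v_rel×d = (-3)·(-11) − (-4)·(-14) = -23
since m = R²·25 − (-23)²:  R² = (529 + 3071) / 25 = 144
R = √144 = 12  ⇒  r_B = 12 − 4 = 8

rB=8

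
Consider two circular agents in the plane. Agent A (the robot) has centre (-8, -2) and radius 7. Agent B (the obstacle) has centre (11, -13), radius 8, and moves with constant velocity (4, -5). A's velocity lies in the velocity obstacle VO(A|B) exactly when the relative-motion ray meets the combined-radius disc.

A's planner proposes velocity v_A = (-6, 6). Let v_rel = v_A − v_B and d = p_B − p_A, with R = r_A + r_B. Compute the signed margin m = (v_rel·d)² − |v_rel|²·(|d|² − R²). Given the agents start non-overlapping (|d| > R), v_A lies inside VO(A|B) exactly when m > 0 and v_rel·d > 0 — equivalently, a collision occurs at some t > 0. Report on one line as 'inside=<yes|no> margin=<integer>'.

d = (19, -11),  |d|² = 482;  R = 7+8 = 15,  c = 482−15² = 257
v_rel = (-10, 11),  |v_rel|² = 221;  v_rel·d = (-10)·(19) + (11)·(-11) = -311
221·t² + 622·t + 257 = 0  ⇒  m = (-311)² − 221·257 = 39924
m = 39924 > 0,  v_rel·d = -311 < 0  ⇒  outside

inside=no margin=39924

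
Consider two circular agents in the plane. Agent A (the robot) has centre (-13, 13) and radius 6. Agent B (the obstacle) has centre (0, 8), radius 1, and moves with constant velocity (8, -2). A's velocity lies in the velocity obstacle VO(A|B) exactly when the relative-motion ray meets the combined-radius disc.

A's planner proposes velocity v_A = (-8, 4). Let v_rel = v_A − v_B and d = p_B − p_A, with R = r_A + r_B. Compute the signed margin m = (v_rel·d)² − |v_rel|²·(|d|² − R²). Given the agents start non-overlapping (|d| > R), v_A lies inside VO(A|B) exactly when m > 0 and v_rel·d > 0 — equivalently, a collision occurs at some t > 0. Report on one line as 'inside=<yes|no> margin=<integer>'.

d = (13, -5),  |d|² = 194;  R = 6+1 = 7,  c = 194−7² = 145
v_rel = (-16, 6),  |v_rel|² = 292;  v_rel·d = (-16)·(13) + (6)·(-5) = -238
292·t² + 476·t + 145 = 0  ⇒  m = (-238)² − 292·145 = 14304
m = 14304 > 0,  v_rel·d = -238 < 0  ⇒  outside

inside=no margin=14304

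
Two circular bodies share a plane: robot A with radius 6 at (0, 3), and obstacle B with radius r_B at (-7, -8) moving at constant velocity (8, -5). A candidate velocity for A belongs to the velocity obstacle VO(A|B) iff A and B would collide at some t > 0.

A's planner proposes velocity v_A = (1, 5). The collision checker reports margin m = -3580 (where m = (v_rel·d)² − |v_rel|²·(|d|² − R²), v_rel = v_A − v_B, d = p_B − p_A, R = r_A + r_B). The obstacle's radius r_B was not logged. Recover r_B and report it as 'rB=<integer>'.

m = -3580
d = (-7, -11);  v_rel = (-7, 10),  |v_rel|² = 149
v_rel×d = (-7)·(-11) − (10)·(-7) = 147
since m = R²·149 − 147²:  R² = (21609 + -3580) / 149 = 121
R = √121 = 11  ⇒  r_B = 11 − 6 = 5

rB=5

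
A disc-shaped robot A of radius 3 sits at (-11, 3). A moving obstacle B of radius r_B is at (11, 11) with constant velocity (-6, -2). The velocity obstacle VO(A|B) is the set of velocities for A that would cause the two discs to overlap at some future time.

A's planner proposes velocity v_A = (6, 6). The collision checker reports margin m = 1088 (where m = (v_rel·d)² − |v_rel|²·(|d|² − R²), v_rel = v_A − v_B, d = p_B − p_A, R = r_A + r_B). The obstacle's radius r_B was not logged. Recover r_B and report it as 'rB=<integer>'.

m = 1088
d = (22, 8);  v_rel = (12, 8),  |v_rel|² = 208
v_rel×d = (12)·(8) − (8)·(22) = -80
since m = R²·208 − (-80)²:  R² = (6400 + 1088) / 208 = 36
R = √36 = 6  ⇒  r_B = 6 − 3 = 3

rB=3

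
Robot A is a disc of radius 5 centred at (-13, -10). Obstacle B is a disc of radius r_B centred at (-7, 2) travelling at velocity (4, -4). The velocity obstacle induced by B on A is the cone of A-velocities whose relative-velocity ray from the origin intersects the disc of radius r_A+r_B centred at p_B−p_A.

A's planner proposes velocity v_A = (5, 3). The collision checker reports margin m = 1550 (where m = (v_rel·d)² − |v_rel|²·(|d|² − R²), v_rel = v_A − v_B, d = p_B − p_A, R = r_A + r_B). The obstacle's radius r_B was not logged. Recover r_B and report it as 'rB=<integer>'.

m = 1550
d = (6, 12);  v_rel = (1, 7),  |v_rel|² = 50
v_rel×d = (1)·(12) − (7)·(6) = -30
since m = R²·50 − (-30)²:  R² = (900 + 1550) / 50 = 49
R = √49 = 7  ⇒  r_B = 7 − 5 = 2

rB=2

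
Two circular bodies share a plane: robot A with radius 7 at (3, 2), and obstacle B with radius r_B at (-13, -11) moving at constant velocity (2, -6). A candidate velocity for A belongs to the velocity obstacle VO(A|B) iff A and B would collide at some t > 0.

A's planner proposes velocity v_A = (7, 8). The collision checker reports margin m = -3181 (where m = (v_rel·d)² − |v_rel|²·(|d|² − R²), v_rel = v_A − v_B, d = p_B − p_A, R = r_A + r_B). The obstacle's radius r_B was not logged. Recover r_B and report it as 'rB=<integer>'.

m = -3181
d = (-16, -13);  v_rel = (5, 14),  |v_rel|² = 221
v_rel×d = (5)·(-13) − (14)·(-16) = 159
since m = R²·221 − 159²:  R² = (25281 + -3181) / 221 = 100
R = √100 = 10  ⇒  r_B = 10 − 7 = 3

rB=3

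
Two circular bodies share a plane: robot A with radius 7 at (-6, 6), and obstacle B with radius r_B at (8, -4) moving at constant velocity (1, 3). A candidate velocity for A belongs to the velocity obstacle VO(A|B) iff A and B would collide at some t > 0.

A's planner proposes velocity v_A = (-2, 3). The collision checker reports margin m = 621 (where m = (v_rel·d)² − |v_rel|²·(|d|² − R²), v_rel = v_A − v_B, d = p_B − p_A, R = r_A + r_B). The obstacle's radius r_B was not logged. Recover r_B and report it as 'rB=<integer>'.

m = 621
d = (14, -10);  v_rel = (-3, 0),  |v_rel|² = 9
v_rel×d = (-3)·(-10) − (0)·(14) = 30
since m = R²·9 − 30²:  R² = (900 + 621) / 9 = 169
R = √169 = 13  ⇒  r_B = 13 − 7 = 6

rB=6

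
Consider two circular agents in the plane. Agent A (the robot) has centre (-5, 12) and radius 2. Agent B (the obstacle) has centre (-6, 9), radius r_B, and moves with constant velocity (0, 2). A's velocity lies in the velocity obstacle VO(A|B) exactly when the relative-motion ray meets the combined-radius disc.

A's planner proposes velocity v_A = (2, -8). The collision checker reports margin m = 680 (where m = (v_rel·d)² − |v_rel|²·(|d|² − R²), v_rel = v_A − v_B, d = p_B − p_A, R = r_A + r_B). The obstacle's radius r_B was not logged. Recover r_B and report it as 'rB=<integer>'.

m = 680
d = (-1, -3);  v_rel = (2, -10),  |v_rel|² = 104
v_rel×d = (2)·(-3) − (-10)·(-1) = -16
since m = R²·104 − (-16)²:  R² = (256 + 680) / 104 = 9
R = √9 = 3  ⇒  r_B = 3 − 2 = 1

rB=1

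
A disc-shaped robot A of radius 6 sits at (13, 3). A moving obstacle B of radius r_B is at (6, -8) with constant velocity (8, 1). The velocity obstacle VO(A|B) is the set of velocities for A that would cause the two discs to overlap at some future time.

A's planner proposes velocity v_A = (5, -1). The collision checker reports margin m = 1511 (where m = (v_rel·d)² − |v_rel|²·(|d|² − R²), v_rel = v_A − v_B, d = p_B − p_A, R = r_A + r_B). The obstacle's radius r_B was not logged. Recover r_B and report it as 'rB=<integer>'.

m = 1511
d = (-7, -11);  v_rel = (-3, -2),  |v_rel|² = 13
v_rel×d = (-3)·(-11) − (-2)·(-7) = 19
since m = R²·13 − 19²:  R² = (361 + 1511) / 13 = 144
R = √144 = 12  ⇒  r_B = 12 − 6 = 6

rB=6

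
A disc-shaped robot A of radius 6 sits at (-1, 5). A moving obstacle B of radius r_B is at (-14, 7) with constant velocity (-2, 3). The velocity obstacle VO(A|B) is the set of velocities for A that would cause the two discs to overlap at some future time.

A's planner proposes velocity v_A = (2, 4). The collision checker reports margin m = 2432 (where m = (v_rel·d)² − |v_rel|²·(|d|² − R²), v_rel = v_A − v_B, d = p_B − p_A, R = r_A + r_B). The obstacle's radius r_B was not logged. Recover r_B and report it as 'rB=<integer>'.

m = 2432
d = (-13, 2);  v_rel = (4, 1),  |v_rel|² = 17
v_rel×d = (4)·(2) − (1)·(-13) = 21
since m = R²·17 − 21²:  R² = (441 + 2432) / 17 = 169
R = √169 = 13  ⇒  r_B = 13 − 6 = 7

rB=7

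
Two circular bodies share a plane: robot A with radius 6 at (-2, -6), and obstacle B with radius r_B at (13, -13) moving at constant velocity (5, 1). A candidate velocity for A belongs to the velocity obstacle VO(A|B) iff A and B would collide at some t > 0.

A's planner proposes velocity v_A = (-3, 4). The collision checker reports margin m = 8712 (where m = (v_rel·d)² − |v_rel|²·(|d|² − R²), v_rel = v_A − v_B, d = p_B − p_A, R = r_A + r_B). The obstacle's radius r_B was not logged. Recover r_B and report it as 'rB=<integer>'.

m = 8712
d = (15, -7);  v_rel = (-8, 3),  |v_rel|² = 73
v_rel×d = (-8)·(-7) − (3)·(15) = 11
since m = R²·73 − 11²:  R² = (121 + 8712) / 73 = 121
R = √121 = 11  ⇒  r_B = 11 − 6 = 5

rB=5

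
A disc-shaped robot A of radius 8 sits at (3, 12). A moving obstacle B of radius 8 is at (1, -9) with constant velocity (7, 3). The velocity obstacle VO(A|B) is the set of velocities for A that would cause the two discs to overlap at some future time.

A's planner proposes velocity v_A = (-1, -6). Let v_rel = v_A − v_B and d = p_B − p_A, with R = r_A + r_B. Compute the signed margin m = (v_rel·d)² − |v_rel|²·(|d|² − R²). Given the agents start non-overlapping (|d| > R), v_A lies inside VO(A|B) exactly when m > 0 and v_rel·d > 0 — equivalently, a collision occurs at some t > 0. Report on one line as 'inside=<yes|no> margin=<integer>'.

d = (-2, -21),  |d|² = 445;  R = 8+8 = 16,  c = 445−16² = 189
v_rel = (-8, -9),  |v_rel|² = 145;  v_rel·d = (-8)·(-2) + (-9)·(-21) = 205
145·t² − 410·t + 189 = 0  ⇒  m = 205² − 145·189 = 14620
m = 14620 > 0,  v_rel·d = 205 > 0  ⇒  inside

inside=yes margin=14620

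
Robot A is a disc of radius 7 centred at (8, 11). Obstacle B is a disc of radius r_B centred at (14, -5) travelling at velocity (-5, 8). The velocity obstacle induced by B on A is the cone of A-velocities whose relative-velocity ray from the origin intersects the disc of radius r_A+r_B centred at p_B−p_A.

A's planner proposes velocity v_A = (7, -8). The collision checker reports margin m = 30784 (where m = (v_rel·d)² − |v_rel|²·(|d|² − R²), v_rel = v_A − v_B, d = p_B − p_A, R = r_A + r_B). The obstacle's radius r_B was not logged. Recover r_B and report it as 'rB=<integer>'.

m = 30784
d = (6, -16);  v_rel = (12, -16),  |v_rel|² = 400
v_rel×d = (12)·(-16) − (-16)·(6) = -96
since m = R²·400 − (-96)²:  R² = (9216 + 30784) / 400 = 100
R = √100 = 10  ⇒  r_B = 10 − 7 = 3

rB=3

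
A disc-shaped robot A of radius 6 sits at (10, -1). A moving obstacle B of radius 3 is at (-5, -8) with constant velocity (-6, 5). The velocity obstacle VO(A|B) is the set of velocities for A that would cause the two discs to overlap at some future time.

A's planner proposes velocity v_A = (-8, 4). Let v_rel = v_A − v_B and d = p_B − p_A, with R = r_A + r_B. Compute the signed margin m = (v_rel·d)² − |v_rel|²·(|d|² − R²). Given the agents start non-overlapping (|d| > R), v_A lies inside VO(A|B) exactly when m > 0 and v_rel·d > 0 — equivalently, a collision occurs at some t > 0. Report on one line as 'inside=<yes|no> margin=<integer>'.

d = (-15, -7),  |d|² = 274;  R = 6+3 = 9,  c = 274−9² = 193
v_rel = (-2, -1),  |v_rel|² = 5;  v_rel·d = (-2)·(-15) + (-1)·(-7) = 37
5·t² − 74·t + 193 = 0  ⇒  m = 37² − 5·193 = 404
m = 404 > 0,  v_rel·d = 37 > 0  ⇒  inside

inside=yes margin=404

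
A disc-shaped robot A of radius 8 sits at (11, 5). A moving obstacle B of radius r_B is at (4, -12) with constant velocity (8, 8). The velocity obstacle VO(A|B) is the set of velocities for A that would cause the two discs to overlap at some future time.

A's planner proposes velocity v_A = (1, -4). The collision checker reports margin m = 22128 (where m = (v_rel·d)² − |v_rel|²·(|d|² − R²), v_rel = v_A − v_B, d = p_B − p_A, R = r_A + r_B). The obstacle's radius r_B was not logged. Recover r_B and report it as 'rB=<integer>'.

m = 22128
d = (-7, -17);  v_rel = (-7, -12),  |v_rel|² = 193
v_rel×d = (-7)·(-17) − (-12)·(-7) = 35
since m = R²·193 − 35²:  R² = (1225 + 22128) / 193 = 121
R = √121 = 11  ⇒  r_B = 11 − 8 = 3

rB=3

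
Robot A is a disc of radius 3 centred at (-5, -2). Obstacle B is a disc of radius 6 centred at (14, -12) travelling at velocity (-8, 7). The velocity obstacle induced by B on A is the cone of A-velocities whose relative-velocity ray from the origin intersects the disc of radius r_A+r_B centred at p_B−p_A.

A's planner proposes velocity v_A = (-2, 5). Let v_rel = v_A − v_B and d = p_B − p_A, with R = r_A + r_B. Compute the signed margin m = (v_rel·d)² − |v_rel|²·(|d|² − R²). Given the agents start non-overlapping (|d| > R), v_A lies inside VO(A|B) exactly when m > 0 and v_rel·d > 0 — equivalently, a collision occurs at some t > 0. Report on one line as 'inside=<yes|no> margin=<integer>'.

d = (19, -10),  |d|² = 461;  R = 3+6 = 9,  c = 461−9² = 380
v_rel = (6, -2),  |v_rel|² = 40;  v_rel·d = (6)·(19) + (-2)·(-10) = 134
40·t² − 268·t + 380 = 0  ⇒  m = 134² − 40·380 = 2756
m = 2756 > 0,  v_rel·d = 134 > 0  ⇒  inside

inside=yes margin=2756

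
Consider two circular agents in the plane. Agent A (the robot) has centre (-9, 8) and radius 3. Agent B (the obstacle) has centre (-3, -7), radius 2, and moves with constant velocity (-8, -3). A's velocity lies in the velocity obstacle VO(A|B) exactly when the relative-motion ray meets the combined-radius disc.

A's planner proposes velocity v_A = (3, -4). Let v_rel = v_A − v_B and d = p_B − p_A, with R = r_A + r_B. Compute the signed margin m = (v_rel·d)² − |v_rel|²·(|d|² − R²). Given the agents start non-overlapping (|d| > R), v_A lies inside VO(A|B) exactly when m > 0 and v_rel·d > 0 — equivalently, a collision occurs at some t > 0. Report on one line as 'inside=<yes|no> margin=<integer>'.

d = (6, -15),  |d|² = 261;  R = 3+2 = 5,  c = 261−5² = 236
v_rel = (11, -1),  |v_rel|² = 122;  v_rel·d = (11)·(6) + (-1)·(-15) = 81
122·t² − 162·t + 236 = 0  ⇒  m = 81² − 122·236 = -22231
m = -22231 < 0,  v_rel·d = 81 > 0  ⇒  outside

inside=no margin=-22231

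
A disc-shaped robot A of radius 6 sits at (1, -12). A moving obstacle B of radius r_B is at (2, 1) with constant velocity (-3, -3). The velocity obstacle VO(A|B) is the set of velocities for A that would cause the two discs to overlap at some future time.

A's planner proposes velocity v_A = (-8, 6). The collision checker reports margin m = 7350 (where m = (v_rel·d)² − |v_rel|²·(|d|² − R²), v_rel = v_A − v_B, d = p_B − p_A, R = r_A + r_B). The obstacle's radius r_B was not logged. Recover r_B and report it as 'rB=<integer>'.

m = 7350
d = (1, 13);  v_rel = (-5, 9),  |v_rel|² = 106
v_rel×d = (-5)·(13) − (9)·(1) = -74
since m = R²·106 − (-74)²:  R² = (5476 + 7350) / 106 = 121
R = √121 = 11  ⇒  r_B = 11 − 6 = 5

rB=5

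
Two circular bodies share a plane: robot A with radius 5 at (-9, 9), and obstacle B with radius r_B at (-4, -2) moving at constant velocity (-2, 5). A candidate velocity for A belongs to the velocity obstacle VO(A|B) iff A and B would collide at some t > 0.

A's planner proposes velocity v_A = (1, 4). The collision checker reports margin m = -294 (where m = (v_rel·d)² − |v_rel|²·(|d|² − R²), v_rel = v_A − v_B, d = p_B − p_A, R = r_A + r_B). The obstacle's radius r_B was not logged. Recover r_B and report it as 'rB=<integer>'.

m = -294
d = (5, -11);  v_rel = (3, -1),  |v_rel|² = 10
v_rel×d = (3)·(-11) − (-1)·(5) = -28
since m = R²·10 − (-28)²:  R² = (784 + -294) / 10 = 49
R = √49 = 7  ⇒  r_B = 7 − 5 = 2

rB=2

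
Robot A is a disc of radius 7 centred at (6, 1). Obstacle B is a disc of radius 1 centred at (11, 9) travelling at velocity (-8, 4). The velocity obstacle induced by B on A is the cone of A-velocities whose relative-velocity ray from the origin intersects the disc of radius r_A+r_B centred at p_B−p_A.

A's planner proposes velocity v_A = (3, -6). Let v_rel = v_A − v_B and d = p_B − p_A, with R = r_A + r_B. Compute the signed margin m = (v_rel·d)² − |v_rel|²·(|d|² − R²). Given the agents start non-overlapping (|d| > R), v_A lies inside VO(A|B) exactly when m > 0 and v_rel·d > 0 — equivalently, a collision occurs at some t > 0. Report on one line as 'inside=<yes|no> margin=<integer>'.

d = (5, 8),  |d|² = 89;  R = 7+1 = 8,  c = 89−8² = 25
v_rel = (11, -10),  |v_rel|² = 221;  v_rel·d = (11)·(5) + (-10)·(8) = -25
221·t² + 50·t + 25 = 0  ⇒  m = (-25)² − 221·25 = -4900
m = -4900 < 0,  v_rel·d = -25 < 0  ⇒  outside

inside=no margin=-4900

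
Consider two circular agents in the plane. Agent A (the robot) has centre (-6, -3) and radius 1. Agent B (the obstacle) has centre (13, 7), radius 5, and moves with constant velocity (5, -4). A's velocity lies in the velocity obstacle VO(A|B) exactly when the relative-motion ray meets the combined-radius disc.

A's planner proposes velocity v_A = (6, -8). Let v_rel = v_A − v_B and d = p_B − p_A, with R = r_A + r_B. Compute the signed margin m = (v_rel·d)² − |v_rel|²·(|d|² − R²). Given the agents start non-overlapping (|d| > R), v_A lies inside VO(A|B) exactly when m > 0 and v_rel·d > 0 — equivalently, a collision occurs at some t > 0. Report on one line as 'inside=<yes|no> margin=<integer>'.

d = (19, 10),  |d|² = 461;  R = 1+5 = 6,  c = 461−6² = 425
v_rel = (1, -4),  |v_rel|² = 17;  v_rel·d = (1)·(19) + (-4)·(10) = -21
17·t² + 42·t + 425 = 0  ⇒  m = (-21)² − 17·425 = -6784
m = -6784 < 0,  v_rel·d = -21 < 0  ⇒  outside

inside=no margin=-6784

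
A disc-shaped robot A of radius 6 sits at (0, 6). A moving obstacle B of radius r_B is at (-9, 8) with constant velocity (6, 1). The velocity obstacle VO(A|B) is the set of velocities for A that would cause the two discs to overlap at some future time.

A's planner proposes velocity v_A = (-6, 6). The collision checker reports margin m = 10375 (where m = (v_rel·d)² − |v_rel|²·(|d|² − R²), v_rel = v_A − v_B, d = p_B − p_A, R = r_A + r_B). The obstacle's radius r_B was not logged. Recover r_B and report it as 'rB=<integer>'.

m = 10375
d = (-9, 2);  v_rel = (-12, 5),  |v_rel|² = 169
v_rel×d = (-12)·(2) − (5)·(-9) = 21
since m = R²·169 − 21²:  R² = (441 + 10375) / 169 = 64
R = √64 = 8  ⇒  r_B = 8 − 6 = 2

rB=2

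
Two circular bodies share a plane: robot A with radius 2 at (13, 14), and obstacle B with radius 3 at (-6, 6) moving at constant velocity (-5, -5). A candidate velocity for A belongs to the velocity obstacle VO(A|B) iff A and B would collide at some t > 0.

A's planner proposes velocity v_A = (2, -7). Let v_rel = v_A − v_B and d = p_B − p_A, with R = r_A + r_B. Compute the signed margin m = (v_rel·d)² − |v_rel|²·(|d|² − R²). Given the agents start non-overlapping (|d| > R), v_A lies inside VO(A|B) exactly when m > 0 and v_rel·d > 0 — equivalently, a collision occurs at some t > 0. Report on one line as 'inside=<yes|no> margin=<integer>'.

d = (-19, -8),  |d|² = 425;  R = 2+3 = 5,  c = 425−5² = 400
v_rel = (7, -2),  |v_rel|² = 53;  v_rel·d = (7)·(-19) + (-2)·(-8) = -117
53·t² + 234·t + 400 = 0  ⇒  m = (-117)² − 53·400 = -7511
m = -7511 < 0,  v_rel·d = -117 < 0  ⇒  outside

inside=no margin=-7511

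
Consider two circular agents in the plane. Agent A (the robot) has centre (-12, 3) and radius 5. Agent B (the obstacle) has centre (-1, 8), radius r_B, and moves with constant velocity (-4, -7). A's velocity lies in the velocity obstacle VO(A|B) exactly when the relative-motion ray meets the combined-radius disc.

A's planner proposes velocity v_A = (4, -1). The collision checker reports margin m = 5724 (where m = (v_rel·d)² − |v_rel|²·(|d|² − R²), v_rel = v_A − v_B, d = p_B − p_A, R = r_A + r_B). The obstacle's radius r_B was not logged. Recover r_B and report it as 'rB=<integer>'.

m = 5724
d = (11, 5);  v_rel = (8, 6),  |v_rel|² = 100
v_rel×d = (8)·(5) − (6)·(11) = -26
since m = R²·100 − (-26)²:  R² = (676 + 5724) / 100 = 64
R = √64 = 8  ⇒  r_B = 8 − 5 = 3

rB=3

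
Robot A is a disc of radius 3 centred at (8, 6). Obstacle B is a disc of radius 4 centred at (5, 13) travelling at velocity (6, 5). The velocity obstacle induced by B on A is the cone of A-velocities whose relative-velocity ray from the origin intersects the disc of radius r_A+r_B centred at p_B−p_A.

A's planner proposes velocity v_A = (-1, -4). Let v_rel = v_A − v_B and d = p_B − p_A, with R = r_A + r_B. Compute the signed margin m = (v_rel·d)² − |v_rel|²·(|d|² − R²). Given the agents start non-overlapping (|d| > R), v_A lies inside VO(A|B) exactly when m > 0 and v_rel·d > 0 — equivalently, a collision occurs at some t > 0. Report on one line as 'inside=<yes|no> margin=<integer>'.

d = (-3, 7),  |d|² = 58;  R = 3+4 = 7,  c = 58−7² = 9
v_rel = (-7, -9),  |v_rel|² = 130;  v_rel·d = (-7)·(-3) + (-9)·(7) = -42
130·t² + 84·t + 9 = 0  ⇒  m = (-42)² − 130·9 = 594
m = 594 > 0,  v_rel·d = -42 < 0  ⇒  outside

inside=no margin=594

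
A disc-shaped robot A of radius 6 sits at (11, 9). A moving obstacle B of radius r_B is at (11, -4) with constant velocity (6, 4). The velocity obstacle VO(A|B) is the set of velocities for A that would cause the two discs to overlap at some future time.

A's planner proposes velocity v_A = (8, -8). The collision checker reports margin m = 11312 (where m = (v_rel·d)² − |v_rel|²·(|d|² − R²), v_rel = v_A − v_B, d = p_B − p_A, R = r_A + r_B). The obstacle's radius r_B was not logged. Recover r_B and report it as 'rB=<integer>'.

m = 11312
d = (0, -13);  v_rel = (2, -12),  |v_rel|² = 148
v_rel×d = (2)·(-13) − (-12)·(0) = -26
since m = R²·148 − (-26)²:  R² = (676 + 11312) / 148 = 81
R = √81 = 9  ⇒  r_B = 9 − 6 = 3

rB=3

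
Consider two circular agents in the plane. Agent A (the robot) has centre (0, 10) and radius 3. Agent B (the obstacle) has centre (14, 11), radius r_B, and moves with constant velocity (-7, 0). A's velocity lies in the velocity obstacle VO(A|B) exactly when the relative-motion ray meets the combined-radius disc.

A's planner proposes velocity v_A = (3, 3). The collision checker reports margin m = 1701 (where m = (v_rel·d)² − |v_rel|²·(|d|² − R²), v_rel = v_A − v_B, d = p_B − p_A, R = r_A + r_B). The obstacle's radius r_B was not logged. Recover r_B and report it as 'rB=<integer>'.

m = 1701
d = (14, 1);  v_rel = (10, 3),  |v_rel|² = 109
v_rel×d = (10)·(1) − (3)·(14) = -32
since m = R²·109 − (-32)²:  R² = (1024 + 1701) / 109 = 25
R = √25 = 5  ⇒  r_B = 5 − 3 = 2

rB=2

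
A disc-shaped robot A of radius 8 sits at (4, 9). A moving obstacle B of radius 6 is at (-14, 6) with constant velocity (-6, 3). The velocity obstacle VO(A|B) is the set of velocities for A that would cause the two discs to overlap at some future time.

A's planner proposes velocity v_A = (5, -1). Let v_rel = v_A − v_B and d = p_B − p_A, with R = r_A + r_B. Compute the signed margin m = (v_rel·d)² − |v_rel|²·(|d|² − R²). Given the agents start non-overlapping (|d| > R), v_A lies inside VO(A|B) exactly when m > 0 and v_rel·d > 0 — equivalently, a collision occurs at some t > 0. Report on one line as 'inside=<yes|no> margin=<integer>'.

d = (-18, -3),  |d|² = 333;  R = 8+6 = 14,  c = 333−14² = 137
v_rel = (11, -4),  |v_rel|² = 137;  v_rel·d = (11)·(-18) + (-4)·(-3) = -186
137·t² + 372·t + 137 = 0  ⇒  m = (-186)² − 137·137 = 15827
m = 15827 > 0,  v_rel·d = -186 < 0  ⇒  outside

inside=no margin=15827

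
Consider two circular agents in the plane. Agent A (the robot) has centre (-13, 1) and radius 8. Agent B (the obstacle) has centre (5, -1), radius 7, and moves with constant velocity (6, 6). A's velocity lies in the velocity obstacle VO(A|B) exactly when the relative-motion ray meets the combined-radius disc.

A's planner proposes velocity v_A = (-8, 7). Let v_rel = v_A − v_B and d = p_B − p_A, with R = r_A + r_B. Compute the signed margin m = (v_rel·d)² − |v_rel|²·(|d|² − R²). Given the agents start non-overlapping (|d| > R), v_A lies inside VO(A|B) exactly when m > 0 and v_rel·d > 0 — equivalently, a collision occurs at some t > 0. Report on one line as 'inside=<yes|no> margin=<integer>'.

d = (18, -2),  |d|² = 328;  R = 8+7 = 15,  c = 328−15² = 103
v_rel = (-14, 1),  |v_rel|² = 197;  v_rel·d = (-14)·(18) + (1)·(-2) = -254
197·t² + 508·t + 103 = 0  ⇒  m = (-254)² − 197·103 = 44225
m = 44225 > 0,  v_rel·d = -254 < 0  ⇒  outside

inside=no margin=44225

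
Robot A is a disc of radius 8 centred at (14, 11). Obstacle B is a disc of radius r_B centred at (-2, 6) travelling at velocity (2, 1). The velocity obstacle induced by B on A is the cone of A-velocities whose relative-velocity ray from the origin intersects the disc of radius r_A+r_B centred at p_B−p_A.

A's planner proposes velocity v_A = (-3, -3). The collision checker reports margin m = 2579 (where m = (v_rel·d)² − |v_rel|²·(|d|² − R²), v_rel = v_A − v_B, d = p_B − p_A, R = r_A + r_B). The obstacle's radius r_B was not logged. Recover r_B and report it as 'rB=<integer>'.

m = 2579
d = (-16, -5);  v_rel = (-5, -4),  |v_rel|² = 41
v_rel×d = (-5)·(-5) − (-4)·(-16) = -39
since m = R²·41 − (-39)²:  R² = (1521 + 2579) / 41 = 100
R = √100 = 10  ⇒  r_B = 10 − 8 = 2

rB=2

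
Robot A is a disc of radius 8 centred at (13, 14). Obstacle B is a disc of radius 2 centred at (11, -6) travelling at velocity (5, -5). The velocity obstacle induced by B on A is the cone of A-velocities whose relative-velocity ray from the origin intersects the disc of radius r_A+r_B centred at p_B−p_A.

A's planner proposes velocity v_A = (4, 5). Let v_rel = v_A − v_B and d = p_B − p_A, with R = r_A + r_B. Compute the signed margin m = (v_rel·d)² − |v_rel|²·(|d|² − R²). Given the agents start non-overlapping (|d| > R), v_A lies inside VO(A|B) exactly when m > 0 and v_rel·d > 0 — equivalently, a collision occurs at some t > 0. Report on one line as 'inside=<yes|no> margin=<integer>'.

d = (-2, -20),  |d|² = 404;  R = 8+2 = 10,  c = 404−10² = 304
v_rel = (-1, 10),  |v_rel|² = 101;  v_rel·d = (-1)·(-2) + (10)·(-20) = -198
101·t² + 396·t + 304 = 0  ⇒  m = (-198)² − 101·304 = 8500
m = 8500 > 0,  v_rel·d = -198 < 0  ⇒  outside

inside=no margin=8500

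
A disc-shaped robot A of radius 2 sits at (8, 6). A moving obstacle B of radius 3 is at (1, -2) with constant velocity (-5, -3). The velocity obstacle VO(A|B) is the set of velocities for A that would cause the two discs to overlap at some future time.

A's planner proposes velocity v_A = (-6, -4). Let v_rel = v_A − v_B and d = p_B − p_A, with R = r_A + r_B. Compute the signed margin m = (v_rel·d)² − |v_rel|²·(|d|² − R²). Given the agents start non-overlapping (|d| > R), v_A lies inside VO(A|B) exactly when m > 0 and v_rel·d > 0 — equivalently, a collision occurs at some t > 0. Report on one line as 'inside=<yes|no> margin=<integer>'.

d = (-7, -8),  |d|² = 113;  R = 2+3 = 5,  c = 113−5² = 88
v_rel = (-1, -1),  |v_rel|² = 2;  v_rel·d = (-1)·(-7) + (-1)·(-8) = 15
2·t² − 30·t + 88 = 0  ⇒  m = 15² − 2·88 = 49
m = 49 > 0,  v_rel·d = 15 > 0  ⇒  inside

inside=yes margin=49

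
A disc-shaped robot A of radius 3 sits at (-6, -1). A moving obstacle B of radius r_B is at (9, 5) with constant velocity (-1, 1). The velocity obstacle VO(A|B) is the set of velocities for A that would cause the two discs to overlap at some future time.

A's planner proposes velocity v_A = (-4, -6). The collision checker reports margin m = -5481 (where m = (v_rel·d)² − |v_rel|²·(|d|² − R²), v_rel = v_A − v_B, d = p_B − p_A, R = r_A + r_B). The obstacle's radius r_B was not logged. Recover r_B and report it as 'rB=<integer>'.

m = -5481
d = (15, 6);  v_rel = (-3, -7),  |v_rel|² = 58
v_rel×d = (-3)·(6) − (-7)·(15) = 87
since m = R²·58 − 87²:  R² = (7569 + -5481) / 58 = 36
R = √36 = 6  ⇒  r_B = 6 − 3 = 3

rB=3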